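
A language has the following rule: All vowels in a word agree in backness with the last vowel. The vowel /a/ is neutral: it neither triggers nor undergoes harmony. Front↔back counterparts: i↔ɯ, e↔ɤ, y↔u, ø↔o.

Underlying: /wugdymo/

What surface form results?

/y/ harmonizes with /o/ ([+back]) → [u]

[wugdumo]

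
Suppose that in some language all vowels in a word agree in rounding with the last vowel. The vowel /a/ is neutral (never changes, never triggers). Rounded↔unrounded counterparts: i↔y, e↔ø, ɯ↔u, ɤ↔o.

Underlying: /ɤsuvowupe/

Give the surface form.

[ɤsɯvɤwɯpe]

/u/ harmonizes with /e/ ([-round]) → [ɯ]
/o/ harmonizes with /e/ ([-round]) → [ɤ]
/u/ harmonizes with /e/ ([-round]) → [ɯ]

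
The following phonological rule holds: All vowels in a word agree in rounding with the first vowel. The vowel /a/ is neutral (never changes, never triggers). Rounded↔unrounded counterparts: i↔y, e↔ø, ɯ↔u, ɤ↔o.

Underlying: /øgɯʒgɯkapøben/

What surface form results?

/ɯ/ harmonizes with /ø/ ([+round]) → [u]
/ɯ/ harmonizes with /ø/ ([+round]) → [u]
/e/ harmonizes with /ø/ ([+round]) → [ø]

[øguʒgukapøbøn]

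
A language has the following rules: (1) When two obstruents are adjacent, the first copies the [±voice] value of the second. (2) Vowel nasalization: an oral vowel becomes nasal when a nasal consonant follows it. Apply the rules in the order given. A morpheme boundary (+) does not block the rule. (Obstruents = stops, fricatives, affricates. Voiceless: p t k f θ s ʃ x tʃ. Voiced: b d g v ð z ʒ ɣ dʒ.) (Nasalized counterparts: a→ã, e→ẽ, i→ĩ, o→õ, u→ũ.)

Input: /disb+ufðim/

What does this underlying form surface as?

[dizb+uvðĩm]

Rule 1: /s/ before /b/ (voiced) → [z]
Rule 1: /f/ before /ð/ (voiced) → [v]
After rule 1: dizb+uvðim
Rule 2: /i/ before nasal /m/ → [ĩ]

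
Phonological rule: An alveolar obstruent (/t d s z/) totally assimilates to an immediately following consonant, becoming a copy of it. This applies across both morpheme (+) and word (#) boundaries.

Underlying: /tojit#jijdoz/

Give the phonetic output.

[tojij#jijdoz]

/t/ before /j/ → [j] (total assimilation)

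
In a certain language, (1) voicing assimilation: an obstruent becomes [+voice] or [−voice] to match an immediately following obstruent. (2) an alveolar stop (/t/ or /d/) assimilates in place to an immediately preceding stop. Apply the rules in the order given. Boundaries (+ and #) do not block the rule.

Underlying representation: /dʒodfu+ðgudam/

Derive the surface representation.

[dʒotfu+ðgudam]

Rule 1: /d/ before /f/ (voiceless) → [t]
After rule 1: dʒotfu+ðgudam
Rule 2: no segment meets the rule's conditions; no change.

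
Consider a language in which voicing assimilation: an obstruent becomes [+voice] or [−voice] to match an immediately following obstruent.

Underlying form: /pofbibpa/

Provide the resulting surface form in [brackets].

/f/ before /b/ (voiced) → [v]
/b/ before /p/ (voiceless) → [p]

[povbippa]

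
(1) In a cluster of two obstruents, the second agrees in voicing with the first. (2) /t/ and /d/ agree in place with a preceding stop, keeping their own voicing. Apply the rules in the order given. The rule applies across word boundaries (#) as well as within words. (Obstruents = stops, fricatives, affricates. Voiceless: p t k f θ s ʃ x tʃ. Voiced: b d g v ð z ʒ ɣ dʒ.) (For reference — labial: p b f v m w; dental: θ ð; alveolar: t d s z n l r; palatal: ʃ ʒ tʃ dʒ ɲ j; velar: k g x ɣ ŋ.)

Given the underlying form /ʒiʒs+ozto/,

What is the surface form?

[ʒiʒz+ozdo]

Rule 1: /s/ after /ʒ/ (voiced) → [z]
Rule 1: /t/ after /z/ (voiced) → [d]
After rule 1: ʒiʒz+ozdo
Rule 2: no segment meets the rule's conditions; no change.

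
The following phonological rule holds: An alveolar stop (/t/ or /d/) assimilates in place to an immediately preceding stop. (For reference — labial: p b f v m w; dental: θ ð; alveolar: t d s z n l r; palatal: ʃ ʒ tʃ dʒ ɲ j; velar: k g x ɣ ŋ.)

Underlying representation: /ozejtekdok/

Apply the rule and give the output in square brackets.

[ozejtekgok]

/d/ after /k/ (velar) → [g]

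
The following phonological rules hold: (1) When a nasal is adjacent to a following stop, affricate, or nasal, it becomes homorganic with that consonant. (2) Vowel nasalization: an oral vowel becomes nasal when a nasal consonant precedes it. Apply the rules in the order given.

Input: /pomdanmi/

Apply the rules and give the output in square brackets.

Rule 1: /m/ before /d/ (alveolar) → [n]
Rule 1: /n/ before /m/ (labial) → [m]
After rule 1: pondammi
Rule 2: /i/ after nasal /m/ → [ĩ]

[pondammĩ]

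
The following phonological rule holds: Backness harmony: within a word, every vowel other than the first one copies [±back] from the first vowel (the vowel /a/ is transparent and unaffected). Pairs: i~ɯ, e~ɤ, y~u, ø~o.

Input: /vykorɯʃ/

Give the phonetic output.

/o/ harmonizes with /y/ ([-back]) → [ø]
/ɯ/ harmonizes with /y/ ([-back]) → [i]

[vykøriʃ]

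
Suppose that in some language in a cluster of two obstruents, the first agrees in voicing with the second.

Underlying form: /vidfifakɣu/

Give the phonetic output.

/d/ before /f/ (voiceless) → [t]
/k/ before /ɣ/ (voiced) → [g]

[vitfifagɣu]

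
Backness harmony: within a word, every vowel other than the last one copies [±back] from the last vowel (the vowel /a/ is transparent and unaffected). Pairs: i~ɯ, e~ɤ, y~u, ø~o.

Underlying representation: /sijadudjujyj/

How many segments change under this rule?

2

/u/ harmonizes with /y/ ([-back]) → [y]
/u/ harmonizes with /y/ ([-back]) → [y]
2 segments change.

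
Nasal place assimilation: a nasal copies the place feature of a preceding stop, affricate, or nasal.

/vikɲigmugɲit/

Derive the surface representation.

[vikŋigŋugŋit]

/ɲ/ after /k/ (velar) → [ŋ]
/m/ after /g/ (velar) → [ŋ]
/ɲ/ after /g/ (velar) → [ŋ]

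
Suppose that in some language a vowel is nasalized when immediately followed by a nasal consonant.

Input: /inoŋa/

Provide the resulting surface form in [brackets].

/i/ before nasal /n/ → [ĩ]
/o/ before nasal /ŋ/ → [õ]

[ĩnõŋa]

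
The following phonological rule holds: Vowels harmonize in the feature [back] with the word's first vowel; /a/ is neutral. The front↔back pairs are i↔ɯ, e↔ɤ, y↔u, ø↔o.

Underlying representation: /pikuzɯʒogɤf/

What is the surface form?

/u/ harmonizes with /i/ ([-back]) → [y]
/ɯ/ harmonizes with /i/ ([-back]) → [i]
/o/ harmonizes with /i/ ([-back]) → [ø]
/ɤ/ harmonizes with /i/ ([-back]) → [e]

[pikyziʒøgef]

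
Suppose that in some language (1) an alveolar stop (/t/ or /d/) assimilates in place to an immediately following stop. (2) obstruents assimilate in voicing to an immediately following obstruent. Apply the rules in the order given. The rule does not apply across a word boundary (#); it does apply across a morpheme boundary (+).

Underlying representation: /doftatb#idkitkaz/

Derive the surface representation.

[doftabb#ikkikkaz]

Rule 1: /t/ before /b/ (labial) → [p]
Rule 1: /d/ before /k/ (velar) → [g]
Rule 1: /t/ before /k/ (velar) → [k]
After rule 1: doftapb#igkikkaz
Rule 2: /p/ before /b/ (voiced) → [b]
Rule 2: /g/ before /k/ (voiceless) → [k]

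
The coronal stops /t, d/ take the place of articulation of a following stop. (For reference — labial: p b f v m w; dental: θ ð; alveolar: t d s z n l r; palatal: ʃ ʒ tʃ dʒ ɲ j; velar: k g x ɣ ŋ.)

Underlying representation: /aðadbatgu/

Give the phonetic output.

/d/ before /b/ (labial) → [b]
/t/ before /g/ (velar) → [k]

[aðabbakgu]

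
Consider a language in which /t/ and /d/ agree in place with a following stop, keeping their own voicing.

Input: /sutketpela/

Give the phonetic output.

/t/ before /k/ (velar) → [k]
/t/ before /p/ (labial) → [p]

[sukkeppela]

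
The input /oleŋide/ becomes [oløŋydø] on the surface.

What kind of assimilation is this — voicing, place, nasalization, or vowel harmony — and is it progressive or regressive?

/e/→[ø] /i/→[y] /e/→[ø].
Vowels agree with the first vowel, so the harmony is progressive.

vowel harmony, progressive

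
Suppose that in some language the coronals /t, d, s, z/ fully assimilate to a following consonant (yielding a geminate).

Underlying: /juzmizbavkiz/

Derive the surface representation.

[jummibbavkiz]

/z/ before /m/ → [m] (total assimilation)
/z/ before /b/ → [b] (total assimilation)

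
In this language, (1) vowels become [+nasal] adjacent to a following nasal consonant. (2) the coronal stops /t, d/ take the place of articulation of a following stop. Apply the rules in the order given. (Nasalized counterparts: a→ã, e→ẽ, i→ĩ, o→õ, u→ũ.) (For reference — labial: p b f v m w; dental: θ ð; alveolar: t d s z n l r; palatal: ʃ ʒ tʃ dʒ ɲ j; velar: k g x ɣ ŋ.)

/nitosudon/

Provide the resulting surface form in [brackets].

Rule 1: /o/ before nasal /n/ → [õ]
After rule 1: nitosudõn
Rule 2: no segment meets the rule's conditions; no change.

[nitosudõn]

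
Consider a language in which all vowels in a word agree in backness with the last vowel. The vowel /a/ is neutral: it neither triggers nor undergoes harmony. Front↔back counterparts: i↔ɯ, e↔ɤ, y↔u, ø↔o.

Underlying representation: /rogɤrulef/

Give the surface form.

/o/ harmonizes with /e/ ([-back]) → [ø]
/ɤ/ harmonizes with /e/ ([-back]) → [e]
/u/ harmonizes with /e/ ([-back]) → [y]

[røgerylef]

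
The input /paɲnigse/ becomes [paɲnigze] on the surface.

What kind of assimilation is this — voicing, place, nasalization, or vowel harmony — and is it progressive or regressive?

/s/→[z].
Each target copies a feature from the preceding segment, so the direction is progressive.

voicing assimilation, progressive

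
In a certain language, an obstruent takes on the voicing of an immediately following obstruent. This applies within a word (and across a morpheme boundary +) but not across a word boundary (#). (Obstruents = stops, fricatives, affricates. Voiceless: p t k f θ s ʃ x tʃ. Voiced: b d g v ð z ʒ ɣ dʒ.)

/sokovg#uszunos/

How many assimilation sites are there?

/s/ before /z/ (voiced) → [z]
1 segment changes.

1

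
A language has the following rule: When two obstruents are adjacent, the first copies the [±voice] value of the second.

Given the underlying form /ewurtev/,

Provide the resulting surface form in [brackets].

[ewurtev]

no segment meets the rule's conditions; no change.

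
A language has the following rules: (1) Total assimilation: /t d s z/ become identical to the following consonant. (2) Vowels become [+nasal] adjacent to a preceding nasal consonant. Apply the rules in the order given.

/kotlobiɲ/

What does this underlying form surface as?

Rule 1: /t/ before /l/ → [l] (total assimilation)
After rule 1: kollobiɲ
Rule 2: no segment meets the rule's conditions; no change.

[kollobiɲ]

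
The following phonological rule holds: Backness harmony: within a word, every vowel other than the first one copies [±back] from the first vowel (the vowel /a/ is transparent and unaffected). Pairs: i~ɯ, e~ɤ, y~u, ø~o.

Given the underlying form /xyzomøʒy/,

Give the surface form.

/o/ harmonizes with /y/ ([-back]) → [ø]

[xyzømøʒy]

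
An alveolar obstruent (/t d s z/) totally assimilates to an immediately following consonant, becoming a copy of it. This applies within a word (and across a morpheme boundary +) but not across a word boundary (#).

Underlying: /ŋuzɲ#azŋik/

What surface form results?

/z/ before /ɲ/ → [ɲ] (total assimilation)
/z/ before /ŋ/ → [ŋ] (total assimilation)

[ŋuɲɲ#aŋŋik]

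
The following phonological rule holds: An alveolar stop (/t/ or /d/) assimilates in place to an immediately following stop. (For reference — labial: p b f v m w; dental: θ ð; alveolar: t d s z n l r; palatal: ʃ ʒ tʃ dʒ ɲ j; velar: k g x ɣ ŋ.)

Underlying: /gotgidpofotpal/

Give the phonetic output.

/t/ before /g/ (velar) → [k]
/d/ before /p/ (labial) → [b]
/t/ before /p/ (labial) → [p]

[gokgibpofoppal]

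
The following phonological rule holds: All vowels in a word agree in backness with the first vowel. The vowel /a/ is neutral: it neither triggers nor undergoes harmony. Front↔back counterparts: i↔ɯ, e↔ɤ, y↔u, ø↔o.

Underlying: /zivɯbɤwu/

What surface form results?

/ɯ/ harmonizes with /i/ ([-back]) → [i]
/ɤ/ harmonizes with /i/ ([-back]) → [e]
/u/ harmonizes with /i/ ([-back]) → [y]

[zivibewy]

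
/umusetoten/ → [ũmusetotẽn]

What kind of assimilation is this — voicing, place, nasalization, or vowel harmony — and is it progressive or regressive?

nasalization, regressive

/u/→[ũ] /e/→[ẽ].
Each target copies a feature from the following segment, so the direction is regressive.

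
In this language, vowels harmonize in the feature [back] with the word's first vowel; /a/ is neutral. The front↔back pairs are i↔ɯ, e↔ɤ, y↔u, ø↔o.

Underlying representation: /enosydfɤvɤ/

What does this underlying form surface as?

[enøsydfeve]

/o/ harmonizes with /e/ ([-back]) → [ø]
/ɤ/ harmonizes with /e/ ([-back]) → [e]
/ɤ/ harmonizes with /e/ ([-back]) → [e]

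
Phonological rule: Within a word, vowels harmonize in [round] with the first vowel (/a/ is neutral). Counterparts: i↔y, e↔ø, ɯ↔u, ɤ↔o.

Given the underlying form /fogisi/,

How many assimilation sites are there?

/i/ harmonizes with /o/ ([+round]) → [y]
/i/ harmonizes with /o/ ([+round]) → [y]
2 segments change.

2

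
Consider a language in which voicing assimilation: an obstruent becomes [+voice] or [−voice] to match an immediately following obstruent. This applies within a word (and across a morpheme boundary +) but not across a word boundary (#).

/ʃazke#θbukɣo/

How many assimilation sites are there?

/z/ before /k/ (voiceless) → [s]
/θ/ before /b/ (voiced) → [ð]
/k/ before /ɣ/ (voiced) → [g]
3 segments change.

3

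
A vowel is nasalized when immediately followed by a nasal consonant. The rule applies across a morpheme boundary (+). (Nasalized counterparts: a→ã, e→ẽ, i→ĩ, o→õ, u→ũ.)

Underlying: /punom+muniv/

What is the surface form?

/u/ before nasal /n/ → [ũ]
/o/ before nasal /m/ → [õ]
/u/ before nasal /n/ → [ũ]

[pũnõm+mũniv]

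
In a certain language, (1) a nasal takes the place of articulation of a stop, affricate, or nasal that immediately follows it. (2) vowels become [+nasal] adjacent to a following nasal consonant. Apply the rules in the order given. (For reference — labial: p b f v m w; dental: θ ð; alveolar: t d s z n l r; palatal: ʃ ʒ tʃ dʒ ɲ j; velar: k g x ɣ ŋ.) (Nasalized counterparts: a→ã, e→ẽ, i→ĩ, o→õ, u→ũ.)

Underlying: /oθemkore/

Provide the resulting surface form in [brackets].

Rule 1: /m/ before /k/ (velar) → [ŋ]
After rule 1: oθeŋkore
Rule 2: /e/ before nasal /ŋ/ → [ẽ]

[oθẽŋkore]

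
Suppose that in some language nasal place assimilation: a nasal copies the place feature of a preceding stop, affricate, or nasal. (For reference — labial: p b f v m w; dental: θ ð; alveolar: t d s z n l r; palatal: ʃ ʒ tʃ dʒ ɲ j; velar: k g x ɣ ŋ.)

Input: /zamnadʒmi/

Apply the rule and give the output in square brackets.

/n/ after /m/ (labial) → [m]
/m/ after /dʒ/ (palatal) → [ɲ]

[zammadʒɲi]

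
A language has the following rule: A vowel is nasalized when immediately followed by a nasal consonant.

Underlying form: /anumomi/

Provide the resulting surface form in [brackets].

[ãnũmõmi]

/a/ before nasal /n/ → [ã]
/u/ before nasal /m/ → [ũ]
/o/ before nasal /m/ → [õ]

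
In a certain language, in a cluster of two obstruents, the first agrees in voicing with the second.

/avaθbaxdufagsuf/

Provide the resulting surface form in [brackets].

[avaðbaɣdufaksuf]

/θ/ before /b/ (voiced) → [ð]
/x/ before /d/ (voiced) → [ɣ]
/g/ before /s/ (voiceless) → [k]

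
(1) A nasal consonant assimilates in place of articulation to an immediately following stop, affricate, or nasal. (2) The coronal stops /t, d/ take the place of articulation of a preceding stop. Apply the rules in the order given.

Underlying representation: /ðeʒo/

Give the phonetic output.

[ðeʒo]

Rule 1: no segment meets the rule's conditions; no change.
After rule 1: ðeʒo
Rule 2: no segment meets the rule's conditions; no change.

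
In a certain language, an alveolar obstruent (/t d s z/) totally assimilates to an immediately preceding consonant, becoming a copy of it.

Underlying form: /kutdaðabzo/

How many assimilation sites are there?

/d/ after /t/ → [t] (total assimilation)
/z/ after /b/ → [b] (total assimilation)
2 segments change.

2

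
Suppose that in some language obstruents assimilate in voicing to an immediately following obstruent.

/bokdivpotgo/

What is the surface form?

[bogdifpodgo]

/k/ before /d/ (voiced) → [g]
/v/ before /p/ (voiceless) → [f]
/t/ before /g/ (voiced) → [d]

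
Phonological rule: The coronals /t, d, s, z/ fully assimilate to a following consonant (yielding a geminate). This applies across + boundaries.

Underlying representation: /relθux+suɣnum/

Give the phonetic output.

[relθux+suɣnum]

no segment meets the rule's conditions; no change.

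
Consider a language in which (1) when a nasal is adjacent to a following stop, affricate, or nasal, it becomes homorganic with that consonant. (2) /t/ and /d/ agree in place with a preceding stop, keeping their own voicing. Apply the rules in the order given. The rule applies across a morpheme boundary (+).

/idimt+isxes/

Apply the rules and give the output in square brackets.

[idint+isxes]

Rule 1: /m/ before /t/ (alveolar) → [n]
After rule 1: idint+isxes
Rule 2: no segment meets the rule's conditions; no change.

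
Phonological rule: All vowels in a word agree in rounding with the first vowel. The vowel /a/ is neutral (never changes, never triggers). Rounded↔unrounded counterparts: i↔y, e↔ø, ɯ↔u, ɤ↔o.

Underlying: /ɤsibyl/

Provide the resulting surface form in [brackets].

[ɤsibil]

/y/ harmonizes with /ɤ/ ([-round]) → [i]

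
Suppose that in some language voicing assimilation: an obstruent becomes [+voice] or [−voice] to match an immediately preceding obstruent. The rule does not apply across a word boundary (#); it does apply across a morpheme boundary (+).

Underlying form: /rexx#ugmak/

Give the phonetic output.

no segment meets the rule's conditions; no change.

[rexx#ugmak]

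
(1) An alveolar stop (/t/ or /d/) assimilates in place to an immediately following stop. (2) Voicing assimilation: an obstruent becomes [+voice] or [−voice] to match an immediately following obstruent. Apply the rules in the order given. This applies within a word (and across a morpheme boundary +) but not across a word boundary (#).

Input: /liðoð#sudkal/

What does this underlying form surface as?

Rule 1: /d/ before /k/ (velar) → [g]
After rule 1: liðoð#sugkal
Rule 2: /g/ before /k/ (voiceless) → [k]

[liðoð#sukkal]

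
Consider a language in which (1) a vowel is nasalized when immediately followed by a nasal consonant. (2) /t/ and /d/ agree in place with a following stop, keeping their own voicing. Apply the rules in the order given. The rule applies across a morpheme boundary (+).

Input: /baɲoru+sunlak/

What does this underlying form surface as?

Rule 1: /a/ before nasal /ɲ/ → [ã]
Rule 1: /u/ before nasal /n/ → [ũ]
After rule 1: bãɲoru+sũnlak
Rule 2: no segment meets the rule's conditions; no change.

[bãɲoru+sũnlak]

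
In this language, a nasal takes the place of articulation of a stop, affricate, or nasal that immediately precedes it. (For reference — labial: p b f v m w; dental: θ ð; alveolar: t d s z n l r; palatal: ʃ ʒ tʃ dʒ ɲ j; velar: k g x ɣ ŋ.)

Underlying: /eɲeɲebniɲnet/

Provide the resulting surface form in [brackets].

[eɲeɲebmiɲɲet]

/n/ after /b/ (labial) → [m]
/n/ after /ɲ/ (palatal) → [ɲ]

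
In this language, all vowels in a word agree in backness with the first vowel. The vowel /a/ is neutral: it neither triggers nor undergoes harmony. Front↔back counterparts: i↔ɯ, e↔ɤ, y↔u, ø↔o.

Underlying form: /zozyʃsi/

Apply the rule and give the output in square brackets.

[zozuʃsɯ]

/y/ harmonizes with /o/ ([+back]) → [u]
/i/ harmonizes with /o/ ([+back]) → [ɯ]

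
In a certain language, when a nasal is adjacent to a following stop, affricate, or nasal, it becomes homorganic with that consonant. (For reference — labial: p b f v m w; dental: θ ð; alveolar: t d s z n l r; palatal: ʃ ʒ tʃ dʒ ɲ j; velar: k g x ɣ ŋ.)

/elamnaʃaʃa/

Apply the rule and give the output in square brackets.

[elannaʃaʃa]

/m/ before /n/ (alveolar) → [n]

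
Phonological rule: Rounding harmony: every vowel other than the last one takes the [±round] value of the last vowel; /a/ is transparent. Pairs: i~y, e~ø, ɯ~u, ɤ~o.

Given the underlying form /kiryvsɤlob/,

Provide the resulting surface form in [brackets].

/i/ harmonizes with /o/ ([+round]) → [y]
/ɤ/ harmonizes with /o/ ([+round]) → [o]

[kyryvsolob]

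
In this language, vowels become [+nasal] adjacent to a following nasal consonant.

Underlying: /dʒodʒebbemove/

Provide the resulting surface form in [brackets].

/e/ before nasal /m/ → [ẽ]

[dʒodʒebbẽmove]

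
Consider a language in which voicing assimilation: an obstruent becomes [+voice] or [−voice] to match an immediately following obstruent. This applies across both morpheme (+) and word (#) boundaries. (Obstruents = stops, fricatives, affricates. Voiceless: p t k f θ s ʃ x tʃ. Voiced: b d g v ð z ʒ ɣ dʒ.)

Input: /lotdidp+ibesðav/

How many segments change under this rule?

3

/t/ before /d/ (voiced) → [d]
/d/ before /p/ (voiceless) → [t]
/s/ before /ð/ (voiced) → [z]
3 segments change.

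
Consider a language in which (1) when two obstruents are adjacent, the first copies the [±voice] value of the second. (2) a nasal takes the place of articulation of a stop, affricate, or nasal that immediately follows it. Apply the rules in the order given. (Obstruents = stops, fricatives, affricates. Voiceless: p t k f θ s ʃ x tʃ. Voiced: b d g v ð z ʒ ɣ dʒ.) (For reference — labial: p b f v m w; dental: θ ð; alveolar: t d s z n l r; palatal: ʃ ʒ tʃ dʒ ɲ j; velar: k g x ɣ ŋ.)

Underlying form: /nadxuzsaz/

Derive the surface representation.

[natxussaz]

Rule 1: /d/ before /x/ (voiceless) → [t]
Rule 1: /z/ before /s/ (voiceless) → [s]
After rule 1: natxussaz
Rule 2: no segment meets the rule's conditions; no change.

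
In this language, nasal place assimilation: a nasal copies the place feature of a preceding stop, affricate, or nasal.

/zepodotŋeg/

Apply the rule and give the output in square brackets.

[zepodotneg]

/ŋ/ after /t/ (alveolar) → [n]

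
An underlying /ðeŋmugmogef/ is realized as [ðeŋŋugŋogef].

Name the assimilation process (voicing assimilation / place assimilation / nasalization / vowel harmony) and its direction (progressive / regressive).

place assimilation, progressive

/m/→[ŋ] /m/→[ŋ].
Each target copies a feature from the preceding segment, so the direction is progressive.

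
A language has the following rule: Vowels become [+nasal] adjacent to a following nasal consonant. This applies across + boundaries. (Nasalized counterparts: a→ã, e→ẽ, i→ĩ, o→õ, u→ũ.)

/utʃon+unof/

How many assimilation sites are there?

/o/ before nasal /n/ → [õ]
/u/ before nasal /n/ → [ũ]
2 segments change.

2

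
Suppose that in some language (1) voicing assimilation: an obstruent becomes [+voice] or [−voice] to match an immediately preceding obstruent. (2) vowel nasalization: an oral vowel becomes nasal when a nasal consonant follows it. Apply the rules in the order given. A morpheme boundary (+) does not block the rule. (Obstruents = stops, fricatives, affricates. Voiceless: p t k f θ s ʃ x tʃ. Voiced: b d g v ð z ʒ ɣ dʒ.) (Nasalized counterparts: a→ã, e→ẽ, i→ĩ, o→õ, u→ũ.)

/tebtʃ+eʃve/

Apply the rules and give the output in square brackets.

Rule 1: /tʃ/ after /b/ (voiced) → [dʒ]
Rule 1: /v/ after /ʃ/ (voiceless) → [f]
After rule 1: tebdʒ+eʃfe
Rule 2: no segment meets the rule's conditions; no change.

[tebdʒ+eʃfe]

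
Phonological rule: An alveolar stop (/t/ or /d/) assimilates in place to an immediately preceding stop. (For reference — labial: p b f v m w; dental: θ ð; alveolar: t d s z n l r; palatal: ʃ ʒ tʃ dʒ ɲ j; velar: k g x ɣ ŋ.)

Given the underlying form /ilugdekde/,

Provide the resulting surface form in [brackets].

/d/ after /g/ (velar) → [g]
/d/ after /k/ (velar) → [g]

[iluggekge]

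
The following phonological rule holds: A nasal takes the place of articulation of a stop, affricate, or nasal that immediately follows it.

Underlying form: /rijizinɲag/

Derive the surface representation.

[rijiziɲɲag]

/n/ before /ɲ/ (palatal) → [ɲ]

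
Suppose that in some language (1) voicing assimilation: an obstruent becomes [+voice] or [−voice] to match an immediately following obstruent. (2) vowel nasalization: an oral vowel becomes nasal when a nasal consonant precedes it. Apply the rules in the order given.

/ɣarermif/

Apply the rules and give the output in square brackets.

[ɣarermĩf]

Rule 1: no segment meets the rule's conditions; no change.
After rule 1: ɣarermif
Rule 2: /i/ after nasal /m/ → [ĩ]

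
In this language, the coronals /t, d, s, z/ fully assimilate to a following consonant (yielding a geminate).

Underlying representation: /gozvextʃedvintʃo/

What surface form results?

/z/ before /v/ → [v] (total assimilation)
/d/ before /v/ → [v] (total assimilation)

[govvextʃevvintʃo]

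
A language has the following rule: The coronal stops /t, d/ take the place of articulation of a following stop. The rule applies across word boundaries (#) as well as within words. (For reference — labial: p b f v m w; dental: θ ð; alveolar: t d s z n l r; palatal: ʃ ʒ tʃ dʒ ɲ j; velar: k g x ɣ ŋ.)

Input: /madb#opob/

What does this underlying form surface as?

[mabb#opob]

/d/ before /b/ (labial) → [b]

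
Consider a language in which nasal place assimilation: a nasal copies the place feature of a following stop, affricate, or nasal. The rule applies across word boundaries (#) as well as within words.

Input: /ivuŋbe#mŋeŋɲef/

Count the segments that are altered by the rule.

3

/ŋ/ before /b/ (labial) → [m]
/m/ before /ŋ/ (velar) → [ŋ]
/ŋ/ before /ɲ/ (palatal) → [ɲ]
3 segments change.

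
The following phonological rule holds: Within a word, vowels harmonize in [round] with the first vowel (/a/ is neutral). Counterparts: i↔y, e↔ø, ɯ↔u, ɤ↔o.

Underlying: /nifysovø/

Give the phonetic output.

/y/ harmonizes with /i/ ([-round]) → [i]
/o/ harmonizes with /i/ ([-round]) → [ɤ]
/ø/ harmonizes with /i/ ([-round]) → [e]

[nifisɤve]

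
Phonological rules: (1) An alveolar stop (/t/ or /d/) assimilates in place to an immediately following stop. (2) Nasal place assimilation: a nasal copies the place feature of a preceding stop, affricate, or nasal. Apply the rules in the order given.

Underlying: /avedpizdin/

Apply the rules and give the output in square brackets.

[avebpizdin]

Rule 1: /d/ before /p/ (labial) → [b]
After rule 1: avebpizdin
Rule 2: no segment meets the rule's conditions; no change.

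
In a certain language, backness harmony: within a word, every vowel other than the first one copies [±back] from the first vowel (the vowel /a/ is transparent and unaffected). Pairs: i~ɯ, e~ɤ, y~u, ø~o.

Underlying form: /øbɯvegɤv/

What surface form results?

/ɯ/ harmonizes with /ø/ ([-back]) → [i]
/ɤ/ harmonizes with /ø/ ([-back]) → [e]

[øbivegev]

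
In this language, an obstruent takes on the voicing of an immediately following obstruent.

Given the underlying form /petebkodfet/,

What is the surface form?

/b/ before /k/ (voiceless) → [p]
/d/ before /f/ (voiceless) → [t]

[petepkotfet]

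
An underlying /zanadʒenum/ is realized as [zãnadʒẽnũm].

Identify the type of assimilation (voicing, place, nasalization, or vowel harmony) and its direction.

/a/→[ã] /e/→[ẽ] /u/→[ũ].
Each target copies a feature from the following segment, so the direction is regressive.

nasalization, regressive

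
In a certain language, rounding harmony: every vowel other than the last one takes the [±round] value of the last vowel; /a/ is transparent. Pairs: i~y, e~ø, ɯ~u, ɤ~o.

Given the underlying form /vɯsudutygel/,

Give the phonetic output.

/u/ harmonizes with /e/ ([-round]) → [ɯ]
/u/ harmonizes with /e/ ([-round]) → [ɯ]
/y/ harmonizes with /e/ ([-round]) → [i]

[vɯsɯdɯtigel]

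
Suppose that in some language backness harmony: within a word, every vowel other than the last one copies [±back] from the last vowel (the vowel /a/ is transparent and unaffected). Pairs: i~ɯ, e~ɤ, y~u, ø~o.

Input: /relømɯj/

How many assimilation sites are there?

2

/e/ harmonizes with /ɯ/ ([+back]) → [ɤ]
/ø/ harmonizes with /ɯ/ ([+back]) → [o]
2 segments change.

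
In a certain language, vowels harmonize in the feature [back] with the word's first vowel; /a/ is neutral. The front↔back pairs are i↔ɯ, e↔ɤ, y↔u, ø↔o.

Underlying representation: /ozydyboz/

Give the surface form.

[ozuduboz]

/y/ harmonizes with /o/ ([+back]) → [u]
/y/ harmonizes with /o/ ([+back]) → [u]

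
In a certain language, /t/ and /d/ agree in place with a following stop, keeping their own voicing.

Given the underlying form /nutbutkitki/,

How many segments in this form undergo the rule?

/t/ before /b/ (labial) → [p]
/t/ before /k/ (velar) → [k]
/t/ before /k/ (velar) → [k]
3 segments change.

3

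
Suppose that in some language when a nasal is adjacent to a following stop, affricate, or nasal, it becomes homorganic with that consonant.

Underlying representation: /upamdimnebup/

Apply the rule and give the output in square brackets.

[upandinnebup]

/m/ before /d/ (alveolar) → [n]
/m/ before /n/ (alveolar) → [n]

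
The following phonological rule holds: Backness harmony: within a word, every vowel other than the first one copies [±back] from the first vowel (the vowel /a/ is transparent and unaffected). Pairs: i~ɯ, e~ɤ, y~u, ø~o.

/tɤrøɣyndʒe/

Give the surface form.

[tɤroɣundʒɤ]

/ø/ harmonizes with /ɤ/ ([+back]) → [o]
/y/ harmonizes with /ɤ/ ([+back]) → [u]
/e/ harmonizes with /ɤ/ ([+back]) → [ɤ]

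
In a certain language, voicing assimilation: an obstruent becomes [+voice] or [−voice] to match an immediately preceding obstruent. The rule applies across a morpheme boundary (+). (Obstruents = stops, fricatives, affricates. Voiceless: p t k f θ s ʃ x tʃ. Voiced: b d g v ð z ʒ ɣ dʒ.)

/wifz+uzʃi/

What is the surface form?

[wifs+uzʒi]

/z/ after /f/ (voiceless) → [s]
/ʃ/ after /z/ (voiced) → [ʒ]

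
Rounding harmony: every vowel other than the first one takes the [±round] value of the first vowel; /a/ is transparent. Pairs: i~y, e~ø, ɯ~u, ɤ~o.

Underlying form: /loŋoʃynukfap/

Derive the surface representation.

no segment meets the rule's conditions; no change.

[loŋoʃynukfap]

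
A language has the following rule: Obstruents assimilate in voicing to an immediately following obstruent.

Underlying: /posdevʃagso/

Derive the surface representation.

/s/ before /d/ (voiced) → [z]
/v/ before /ʃ/ (voiceless) → [f]
/g/ before /s/ (voiceless) → [k]

[pozdefʃakso]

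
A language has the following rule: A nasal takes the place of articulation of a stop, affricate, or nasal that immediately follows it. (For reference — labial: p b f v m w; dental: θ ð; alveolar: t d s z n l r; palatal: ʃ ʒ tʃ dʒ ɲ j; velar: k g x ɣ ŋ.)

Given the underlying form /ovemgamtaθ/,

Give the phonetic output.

[oveŋgantaθ]

/m/ before /g/ (velar) → [ŋ]
/m/ before /t/ (alveolar) → [n]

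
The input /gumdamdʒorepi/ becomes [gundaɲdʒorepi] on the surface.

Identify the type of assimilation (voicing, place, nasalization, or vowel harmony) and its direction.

place assimilation, regressive

/m/→[n] /m/→[ɲ].
Each target copies a feature from the following segment, so the direction is regressive.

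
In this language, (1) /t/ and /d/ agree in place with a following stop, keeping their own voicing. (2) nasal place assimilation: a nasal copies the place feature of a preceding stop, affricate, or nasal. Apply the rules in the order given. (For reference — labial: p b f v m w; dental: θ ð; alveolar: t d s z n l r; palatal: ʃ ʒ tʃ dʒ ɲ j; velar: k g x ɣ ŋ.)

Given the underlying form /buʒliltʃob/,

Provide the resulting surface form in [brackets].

[buʒliltʃob]

Rule 1: no segment meets the rule's conditions; no change.
After rule 1: buʒliltʃob
Rule 2: no segment meets the rule's conditions; no change.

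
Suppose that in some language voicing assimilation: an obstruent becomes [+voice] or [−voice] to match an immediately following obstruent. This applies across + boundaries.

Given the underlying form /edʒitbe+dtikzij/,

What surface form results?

/t/ before /b/ (voiced) → [d]
/d/ before /t/ (voiceless) → [t]
/k/ before /z/ (voiced) → [g]

[edʒidbe+ttigzij]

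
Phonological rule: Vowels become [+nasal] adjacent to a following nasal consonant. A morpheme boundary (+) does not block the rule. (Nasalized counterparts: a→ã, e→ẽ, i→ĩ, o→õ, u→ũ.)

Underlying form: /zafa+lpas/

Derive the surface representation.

[zafa+lpas]

no segment meets the rule's conditions; no change.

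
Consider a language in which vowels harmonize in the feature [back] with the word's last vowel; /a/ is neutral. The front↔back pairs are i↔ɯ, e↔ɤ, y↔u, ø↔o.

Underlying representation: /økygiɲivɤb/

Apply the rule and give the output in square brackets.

/ø/ harmonizes with /ɤ/ ([+back]) → [o]
/y/ harmonizes with /ɤ/ ([+back]) → [u]
/i/ harmonizes with /ɤ/ ([+back]) → [ɯ]
/i/ harmonizes with /ɤ/ ([+back]) → [ɯ]

[okugɯɲɯvɤb]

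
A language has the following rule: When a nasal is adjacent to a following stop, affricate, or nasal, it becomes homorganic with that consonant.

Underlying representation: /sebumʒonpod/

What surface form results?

/n/ before /p/ (labial) → [m]

[sebumʒompod]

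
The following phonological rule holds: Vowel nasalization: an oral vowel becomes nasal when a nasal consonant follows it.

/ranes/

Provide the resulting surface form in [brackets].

[rãnes]

/a/ before nasal /n/ → [ã]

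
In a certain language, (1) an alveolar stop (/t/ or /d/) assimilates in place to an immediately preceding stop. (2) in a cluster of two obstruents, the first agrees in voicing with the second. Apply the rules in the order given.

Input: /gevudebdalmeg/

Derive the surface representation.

Rule 1: /d/ after /b/ (labial) → [b]
After rule 1: gevudebbalmeg
Rule 2: no segment meets the rule's conditions; no change.

[gevudebbalmeg]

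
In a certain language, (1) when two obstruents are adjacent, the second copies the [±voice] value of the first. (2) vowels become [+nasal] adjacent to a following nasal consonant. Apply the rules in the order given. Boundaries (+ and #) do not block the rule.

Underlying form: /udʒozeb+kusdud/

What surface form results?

Rule 1: /k/ after /b/ (voiced) → [g]
Rule 1: /d/ after /s/ (voiceless) → [t]
After rule 1: udʒozeb+gustud
Rule 2: no segment meets the rule's conditions; no change.

[udʒozeb+gustud]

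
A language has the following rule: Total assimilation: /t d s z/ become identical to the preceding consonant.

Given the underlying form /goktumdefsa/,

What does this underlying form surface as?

/t/ after /k/ → [k] (total assimilation)
/d/ after /m/ → [m] (total assimilation)
/s/ after /f/ → [f] (total assimilation)

[gokkummeffa]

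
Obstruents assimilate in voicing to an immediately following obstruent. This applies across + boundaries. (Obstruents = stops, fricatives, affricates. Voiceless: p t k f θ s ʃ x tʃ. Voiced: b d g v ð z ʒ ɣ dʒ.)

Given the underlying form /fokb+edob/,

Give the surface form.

[fogb+edob]

/k/ before /b/ (voiced) → [g]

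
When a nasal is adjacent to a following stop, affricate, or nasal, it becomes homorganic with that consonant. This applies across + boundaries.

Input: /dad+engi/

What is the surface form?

[dad+eŋgi]

/n/ before /g/ (velar) → [ŋ]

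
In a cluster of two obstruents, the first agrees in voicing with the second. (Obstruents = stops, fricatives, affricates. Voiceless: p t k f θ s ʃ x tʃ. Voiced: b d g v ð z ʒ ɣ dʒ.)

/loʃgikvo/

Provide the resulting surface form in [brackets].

/ʃ/ before /g/ (voiced) → [ʒ]
/k/ before /v/ (voiced) → [g]

[loʒgigvo]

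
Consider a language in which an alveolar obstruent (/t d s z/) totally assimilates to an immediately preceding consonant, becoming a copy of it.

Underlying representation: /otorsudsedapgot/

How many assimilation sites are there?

/s/ after /r/ → [r] (total assimilation)
/s/ after /d/ → [d] (total assimilation)
2 segments change.

2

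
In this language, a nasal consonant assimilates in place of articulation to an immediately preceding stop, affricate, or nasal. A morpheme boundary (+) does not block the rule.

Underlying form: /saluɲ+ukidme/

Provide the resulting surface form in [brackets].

/m/ after /d/ (alveolar) → [n]

[saluɲ+ukidne]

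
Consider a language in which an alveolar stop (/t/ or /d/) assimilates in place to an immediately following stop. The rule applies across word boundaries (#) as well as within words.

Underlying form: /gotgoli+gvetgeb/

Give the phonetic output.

/t/ before /g/ (velar) → [k]
/t/ before /g/ (velar) → [k]

[gokgoli+gvekgeb]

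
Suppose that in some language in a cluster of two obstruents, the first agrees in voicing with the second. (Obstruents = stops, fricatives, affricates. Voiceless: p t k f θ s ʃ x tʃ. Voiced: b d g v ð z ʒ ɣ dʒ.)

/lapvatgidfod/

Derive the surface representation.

[labvadgitfod]

/p/ before /v/ (voiced) → [b]
/t/ before /g/ (voiced) → [d]
/d/ before /f/ (voiceless) → [t]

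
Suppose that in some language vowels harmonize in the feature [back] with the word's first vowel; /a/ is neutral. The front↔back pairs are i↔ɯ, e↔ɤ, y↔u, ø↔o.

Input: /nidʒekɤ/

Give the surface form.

[nidʒeke]

/ɤ/ harmonizes with /i/ ([-back]) → [e]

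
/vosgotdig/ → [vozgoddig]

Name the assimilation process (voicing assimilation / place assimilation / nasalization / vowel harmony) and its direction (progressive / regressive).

voicing assimilation, regressive

/s/→[z] /t/→[d].
Each target copies a feature from the following segment, so the direction is regressive.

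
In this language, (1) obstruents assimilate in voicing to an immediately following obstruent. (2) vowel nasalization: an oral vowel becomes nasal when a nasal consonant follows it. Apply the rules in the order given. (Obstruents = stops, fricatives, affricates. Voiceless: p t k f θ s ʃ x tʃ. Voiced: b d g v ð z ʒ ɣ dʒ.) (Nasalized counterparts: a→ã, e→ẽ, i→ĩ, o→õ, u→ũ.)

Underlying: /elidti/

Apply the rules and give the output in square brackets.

Rule 1: /d/ before /t/ (voiceless) → [t]
After rule 1: elitti
Rule 2: no segment meets the rule's conditions; no change.

[elitti]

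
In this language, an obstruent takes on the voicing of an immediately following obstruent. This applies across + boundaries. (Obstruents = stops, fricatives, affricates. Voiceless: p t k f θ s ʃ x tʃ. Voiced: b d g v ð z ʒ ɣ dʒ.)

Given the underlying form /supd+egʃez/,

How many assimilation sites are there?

/p/ before /d/ (voiced) → [b]
/g/ before /ʃ/ (voiceless) → [k]
2 segments change.

2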